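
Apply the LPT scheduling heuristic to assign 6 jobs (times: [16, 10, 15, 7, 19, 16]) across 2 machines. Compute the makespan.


Sort jobs in decreasing order (LPT): [19, 16, 16, 15, 10, 7]
Assign each job to the least loaded machine:
  Machine 1: jobs [19, 15, 7], load = 41
  Machine 2: jobs [16, 16, 10], load = 42
Makespan = max load = 42

42


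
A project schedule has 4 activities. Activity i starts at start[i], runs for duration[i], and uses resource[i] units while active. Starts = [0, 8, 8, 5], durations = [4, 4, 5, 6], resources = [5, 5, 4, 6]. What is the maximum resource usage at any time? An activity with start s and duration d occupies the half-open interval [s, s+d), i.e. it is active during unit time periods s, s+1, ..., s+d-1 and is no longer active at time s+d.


Each activity i is active on [start_i, start_i + duration_i).
Compute total resource usage per time slot:
  t=0: active resources = [5], total = 5
  t=1: active resources = [5], total = 5
  t=2: active resources = [5], total = 5
  t=3: active resources = [5], total = 5
  t=4: active resources = [], total = 0
  t=5: active resources = [6], total = 6
  t=6: active resources = [6], total = 6
  t=7: active resources = [6], total = 6
  t=8: active resources = [5, 4, 6], total = 15
  t=9: active resources = [5, 4, 6], total = 15
  t=10: active resources = [5, 4, 6], total = 15
  t=11: active resources = [5, 4], total = 9
  t=12: active resources = [4], total = 4
Peak resource demand = 15

15


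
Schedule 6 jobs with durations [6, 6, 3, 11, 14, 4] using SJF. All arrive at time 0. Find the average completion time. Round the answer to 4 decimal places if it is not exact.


SJF order (ascending): [3, 4, 6, 6, 11, 14]
Completion times:
  Job 1: burst=3, C=3
  Job 2: burst=4, C=7
  Job 3: burst=6, C=13
  Job 4: burst=6, C=19
  Job 5: burst=11, C=30
  Job 6: burst=14, C=44
Average completion = 116/6 = 19.3333

19.3333


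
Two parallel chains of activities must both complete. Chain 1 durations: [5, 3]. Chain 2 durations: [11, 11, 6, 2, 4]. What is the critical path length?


Path A total = 5 + 3 = 8
Path B total = 11 + 11 + 6 + 2 + 4 = 34
Critical path = longest path = max(8, 34) = 34

34


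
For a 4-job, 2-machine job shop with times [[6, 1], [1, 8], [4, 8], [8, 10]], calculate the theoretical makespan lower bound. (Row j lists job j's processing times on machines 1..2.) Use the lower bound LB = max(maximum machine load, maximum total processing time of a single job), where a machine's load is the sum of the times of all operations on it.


Machine loads:
  Machine 1: 6 + 1 + 4 + 8 = 19
  Machine 2: 1 + 8 + 8 + 10 = 27
Max machine load = 27
Job totals:
  Job 1: 7
  Job 2: 9
  Job 3: 12
  Job 4: 18
Max job total = 18
Lower bound = max(27, 18) = 27

27


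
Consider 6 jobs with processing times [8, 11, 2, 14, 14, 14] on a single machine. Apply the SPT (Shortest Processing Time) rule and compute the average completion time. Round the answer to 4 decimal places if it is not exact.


Sort jobs by processing time (SPT order): [2, 8, 11, 14, 14, 14]
Compute completion times sequentially:
  Job 1: processing = 2, completes at 2
  Job 2: processing = 8, completes at 10
  Job 3: processing = 11, completes at 21
  Job 4: processing = 14, completes at 35
  Job 5: processing = 14, completes at 49
  Job 6: processing = 14, completes at 63
Sum of completion times = 180
Average completion time = 180/6 = 30.0

30.0


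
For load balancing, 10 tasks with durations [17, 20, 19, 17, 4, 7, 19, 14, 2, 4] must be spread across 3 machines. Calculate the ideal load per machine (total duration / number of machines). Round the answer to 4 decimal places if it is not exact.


Total processing time = 17 + 20 + 19 + 17 + 4 + 7 + 19 + 14 + 2 + 4 = 123
Number of machines = 3
Ideal balanced load = 123 / 3 = 41.0

41.0


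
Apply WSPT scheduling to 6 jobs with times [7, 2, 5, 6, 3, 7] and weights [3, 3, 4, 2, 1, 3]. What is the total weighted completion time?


Compute p/w ratios and sort ascending (WSPT): [(2, 3), (5, 4), (7, 3), (7, 3), (6, 2), (3, 1)]
Compute weighted completion times:
  Job (p=2,w=3): C=2, w*C=3*2=6
  Job (p=5,w=4): C=7, w*C=4*7=28
  Job (p=7,w=3): C=14, w*C=3*14=42
  Job (p=7,w=3): C=21, w*C=3*21=63
  Job (p=6,w=2): C=27, w*C=2*27=54
  Job (p=3,w=1): C=30, w*C=1*30=30
Total weighted completion time = 223

223


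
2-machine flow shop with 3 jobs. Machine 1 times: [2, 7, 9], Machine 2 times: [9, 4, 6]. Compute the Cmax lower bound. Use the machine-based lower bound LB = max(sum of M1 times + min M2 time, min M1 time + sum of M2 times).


LB1 = sum(M1 times) + min(M2 times) = 18 + 4 = 22
LB2 = min(M1 times) + sum(M2 times) = 2 + 19 = 21
Lower bound = max(LB1, LB2) = max(22, 21) = 22

22


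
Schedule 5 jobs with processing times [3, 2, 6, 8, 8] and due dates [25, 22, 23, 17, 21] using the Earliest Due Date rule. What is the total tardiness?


Sort by due date (EDD order): [(8, 17), (8, 21), (2, 22), (6, 23), (3, 25)]
Compute completion times and tardiness:
  Job 1: p=8, d=17, C=8, tardiness=max(0,8-17)=0
  Job 2: p=8, d=21, C=16, tardiness=max(0,16-21)=0
  Job 3: p=2, d=22, C=18, tardiness=max(0,18-22)=0
  Job 4: p=6, d=23, C=24, tardiness=max(0,24-23)=1
  Job 5: p=3, d=25, C=27, tardiness=max(0,27-25)=2
Total tardiness = 3

3


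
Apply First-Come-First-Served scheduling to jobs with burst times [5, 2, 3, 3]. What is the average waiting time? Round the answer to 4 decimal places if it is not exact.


FCFS order (as given): [5, 2, 3, 3]
Waiting times:
  Job 1: wait = 0
  Job 2: wait = 5
  Job 3: wait = 7
  Job 4: wait = 10
Sum of waiting times = 22
Average waiting time = 22/4 = 5.5

5.5


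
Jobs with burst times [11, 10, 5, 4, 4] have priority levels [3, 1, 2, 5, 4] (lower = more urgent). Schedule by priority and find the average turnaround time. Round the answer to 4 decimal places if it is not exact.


Sort by priority (ascending = highest first):
Order: [(1, 10), (2, 5), (3, 11), (4, 4), (5, 4)]
Completion times:
  Priority 1, burst=10, C=10
  Priority 2, burst=5, C=15
  Priority 3, burst=11, C=26
  Priority 4, burst=4, C=30
  Priority 5, burst=4, C=34
Average turnaround = 115/5 = 23.0

23.0


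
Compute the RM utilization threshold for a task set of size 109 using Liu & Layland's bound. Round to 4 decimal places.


Compute 2^(1/109) = 1.0063794108
Subtract 1: 1.0063794108 - 1 = 0.0063794108
Multiply by n: 109 * 0.0063794108 = 0.6953557772
Round to 4 dp: 0.6954

0.6954


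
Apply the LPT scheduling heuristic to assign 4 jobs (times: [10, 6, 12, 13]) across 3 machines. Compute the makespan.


Sort jobs in decreasing order (LPT): [13, 12, 10, 6]
Assign each job to the least loaded machine:
  Machine 1: jobs [13], load = 13
  Machine 2: jobs [12], load = 12
  Machine 3: jobs [10, 6], load = 16
Makespan = max load = 16

16


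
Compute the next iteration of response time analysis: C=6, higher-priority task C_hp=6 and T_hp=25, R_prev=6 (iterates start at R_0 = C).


R_next = C + ceil(R_prev / T_hp) * C_hp
ceil(6 / 25) = ceil(0.24) = 1
Interference = 1 * 6 = 6
R_next = 6 + 6 = 12

12


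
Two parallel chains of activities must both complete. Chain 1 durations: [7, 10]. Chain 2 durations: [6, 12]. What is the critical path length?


Path A total = 7 + 10 = 17
Path B total = 6 + 12 = 18
Critical path = longest path = max(17, 18) = 18

18


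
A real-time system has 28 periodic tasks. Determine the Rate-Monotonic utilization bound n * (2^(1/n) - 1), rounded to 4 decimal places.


Compute 2^(1/28) = 1.0250642120
Subtract 1: 1.0250642120 - 1 = 0.0250642120
Multiply by n: 28 * 0.0250642120 = 0.7017979360
Round to 4 dp: 0.7018

0.7018


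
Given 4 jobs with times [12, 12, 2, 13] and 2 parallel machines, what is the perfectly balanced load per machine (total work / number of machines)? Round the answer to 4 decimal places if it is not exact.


Total processing time = 12 + 12 + 2 + 13 = 39
Number of machines = 2
Ideal balanced load = 39 / 2 = 19.5

19.5


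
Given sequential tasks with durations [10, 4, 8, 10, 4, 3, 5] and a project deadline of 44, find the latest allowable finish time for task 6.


LF(activity 6) = deadline - sum of successor durations
Successors: activities 7 through 7 with durations [5]
Sum of successor durations = 5
LF = 44 - 5 = 39

39


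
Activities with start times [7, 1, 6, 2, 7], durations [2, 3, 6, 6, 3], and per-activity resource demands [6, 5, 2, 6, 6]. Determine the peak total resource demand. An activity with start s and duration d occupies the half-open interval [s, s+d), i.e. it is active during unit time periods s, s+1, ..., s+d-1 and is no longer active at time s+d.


Each activity i is active on [start_i, start_i + duration_i).
Compute total resource usage per time slot:
  t=0: active resources = [], total = 0
  t=1: active resources = [5], total = 5
  t=2: active resources = [5, 6], total = 11
  t=3: active resources = [5, 6], total = 11
  t=4: active resources = [6], total = 6
  t=5: active resources = [6], total = 6
  t=6: active resources = [2, 6], total = 8
  t=7: active resources = [6, 2, 6, 6], total = 20
  t=8: active resources = [6, 2, 6], total = 14
  t=9: active resources = [2, 6], total = 8
  t=10: active resources = [2], total = 2
  t=11: active resources = [2], total = 2
Peak resource demand = 20

20


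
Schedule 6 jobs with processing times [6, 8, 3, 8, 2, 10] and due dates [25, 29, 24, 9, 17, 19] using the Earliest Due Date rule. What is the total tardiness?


Sort by due date (EDD order): [(8, 9), (2, 17), (10, 19), (3, 24), (6, 25), (8, 29)]
Compute completion times and tardiness:
  Job 1: p=8, d=9, C=8, tardiness=max(0,8-9)=0
  Job 2: p=2, d=17, C=10, tardiness=max(0,10-17)=0
  Job 3: p=10, d=19, C=20, tardiness=max(0,20-19)=1
  Job 4: p=3, d=24, C=23, tardiness=max(0,23-24)=0
  Job 5: p=6, d=25, C=29, tardiness=max(0,29-25)=4
  Job 6: p=8, d=29, C=37, tardiness=max(0,37-29)=8
Total tardiness = 13

13


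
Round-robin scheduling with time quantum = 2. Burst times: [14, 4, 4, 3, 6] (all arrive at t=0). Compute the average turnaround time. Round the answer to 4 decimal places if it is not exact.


Time quantum = 2
Execution trace:
  J1 runs 2 units, time = 2
  J2 runs 2 units, time = 4
  J3 runs 2 units, time = 6
  J4 runs 2 units, time = 8
  J5 runs 2 units, time = 10
  J1 runs 2 units, time = 12
  J2 runs 2 units, time = 14
  J3 runs 2 units, time = 16
  J4 runs 1 units, time = 17
  J5 runs 2 units, time = 19
  J1 runs 2 units, time = 21
  J5 runs 2 units, time = 23
  J1 runs 2 units, time = 25
  J1 runs 2 units, time = 27
  J1 runs 2 units, time = 29
  J1 runs 2 units, time = 31
Finish times: [31, 14, 16, 17, 23]
Average turnaround = 101/5 = 20.2

20.2


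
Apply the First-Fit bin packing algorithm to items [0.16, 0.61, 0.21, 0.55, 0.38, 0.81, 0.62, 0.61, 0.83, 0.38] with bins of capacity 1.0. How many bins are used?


Place items sequentially using First-Fit:
  Item 0.16 -> new Bin 1
  Item 0.61 -> Bin 1 (now 0.77)
  Item 0.21 -> Bin 1 (now 0.98)
  Item 0.55 -> new Bin 2
  Item 0.38 -> Bin 2 (now 0.93)
  Item 0.81 -> new Bin 3
  Item 0.62 -> new Bin 4
  Item 0.61 -> new Bin 5
  Item 0.83 -> new Bin 6
  Item 0.38 -> Bin 4 (now 1.0)
Total bins used = 6

6


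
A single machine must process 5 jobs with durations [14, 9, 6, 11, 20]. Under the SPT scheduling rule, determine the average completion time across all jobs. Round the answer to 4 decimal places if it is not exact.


Sort jobs by processing time (SPT order): [6, 9, 11, 14, 20]
Compute completion times sequentially:
  Job 1: processing = 6, completes at 6
  Job 2: processing = 9, completes at 15
  Job 3: processing = 11, completes at 26
  Job 4: processing = 14, completes at 40
  Job 5: processing = 20, completes at 60
Sum of completion times = 147
Average completion time = 147/5 = 29.4

29.4


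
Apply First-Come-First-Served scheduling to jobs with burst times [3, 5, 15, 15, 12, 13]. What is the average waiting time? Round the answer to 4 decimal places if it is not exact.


FCFS order (as given): [3, 5, 15, 15, 12, 13]
Waiting times:
  Job 1: wait = 0
  Job 2: wait = 3
  Job 3: wait = 8
  Job 4: wait = 23
  Job 5: wait = 38
  Job 6: wait = 50
Sum of waiting times = 122
Average waiting time = 122/6 = 20.3333

20.3333


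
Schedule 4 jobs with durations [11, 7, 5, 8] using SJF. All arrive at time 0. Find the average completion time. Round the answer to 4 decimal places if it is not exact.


SJF order (ascending): [5, 7, 8, 11]
Completion times:
  Job 1: burst=5, C=5
  Job 2: burst=7, C=12
  Job 3: burst=8, C=20
  Job 4: burst=11, C=31
Average completion = 68/4 = 17.0

17.0


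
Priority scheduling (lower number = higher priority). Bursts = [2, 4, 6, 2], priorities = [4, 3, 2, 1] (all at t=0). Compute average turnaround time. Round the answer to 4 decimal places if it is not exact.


Sort by priority (ascending = highest first):
Order: [(1, 2), (2, 6), (3, 4), (4, 2)]
Completion times:
  Priority 1, burst=2, C=2
  Priority 2, burst=6, C=8
  Priority 3, burst=4, C=12
  Priority 4, burst=2, C=14
Average turnaround = 36/4 = 9.0

9.0


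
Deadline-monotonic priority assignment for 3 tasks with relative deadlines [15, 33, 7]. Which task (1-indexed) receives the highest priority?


Sort tasks by relative deadline (ascending):
  Task 3: deadline = 7
  Task 1: deadline = 15
  Task 2: deadline = 33
Priority order (highest first): [3, 1, 2]
Highest priority task = 3

3


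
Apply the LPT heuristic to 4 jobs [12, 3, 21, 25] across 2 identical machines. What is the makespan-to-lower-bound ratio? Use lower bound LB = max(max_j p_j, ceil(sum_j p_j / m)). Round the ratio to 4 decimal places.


LPT order: [25, 21, 12, 3]
Machine loads after assignment: [28, 33]
LPT makespan = 33
Lower bound = max(max_job, ceil(total/2)) = max(25, 31) = 31
Ratio = 33 / 31 = 1.0645

1.0645


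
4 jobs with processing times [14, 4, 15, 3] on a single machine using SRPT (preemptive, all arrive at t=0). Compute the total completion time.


Since all jobs arrive at t=0, SRPT equals SPT ordering.
SPT order: [3, 4, 14, 15]
Completion times:
  Job 1: p=3, C=3
  Job 2: p=4, C=7
  Job 3: p=14, C=21
  Job 4: p=15, C=36
Total completion time = 3 + 7 + 21 + 36 = 67

67


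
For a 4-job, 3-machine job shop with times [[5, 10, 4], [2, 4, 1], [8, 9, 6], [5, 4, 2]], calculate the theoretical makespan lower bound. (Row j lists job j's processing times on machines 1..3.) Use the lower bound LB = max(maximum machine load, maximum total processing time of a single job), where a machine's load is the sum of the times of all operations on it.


Machine loads:
  Machine 1: 5 + 2 + 8 + 5 = 20
  Machine 2: 10 + 4 + 9 + 4 = 27
  Machine 3: 4 + 1 + 6 + 2 = 13
Max machine load = 27
Job totals:
  Job 1: 19
  Job 2: 7
  Job 3: 23
  Job 4: 11
Max job total = 23
Lower bound = max(27, 23) = 27

27


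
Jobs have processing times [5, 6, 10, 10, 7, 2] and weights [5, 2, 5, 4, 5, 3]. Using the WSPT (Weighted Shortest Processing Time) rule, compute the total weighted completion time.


Compute p/w ratios and sort ascending (WSPT): [(2, 3), (5, 5), (7, 5), (10, 5), (10, 4), (6, 2)]
Compute weighted completion times:
  Job (p=2,w=3): C=2, w*C=3*2=6
  Job (p=5,w=5): C=7, w*C=5*7=35
  Job (p=7,w=5): C=14, w*C=5*14=70
  Job (p=10,w=5): C=24, w*C=5*24=120
  Job (p=10,w=4): C=34, w*C=4*34=136
  Job (p=6,w=2): C=40, w*C=2*40=80
Total weighted completion time = 447

447


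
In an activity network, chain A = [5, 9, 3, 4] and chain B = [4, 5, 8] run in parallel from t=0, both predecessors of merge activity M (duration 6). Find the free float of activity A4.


ES(A4) = sum of predecessors on chain A = 17
EF(A4) = ES + duration = 17 + 4 = 21
Successor of A4 is M. ES(M) = max(sum(A), sum(B)) = max(21, 17) = 21
Free float = ES(successor) - EF(current) = 21 - 21 = 0

0


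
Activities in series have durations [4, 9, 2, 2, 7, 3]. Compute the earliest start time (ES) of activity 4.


Activity 4 starts after activities 1 through 3 complete.
Predecessor durations: [4, 9, 2]
ES = 4 + 9 + 2 = 15

15


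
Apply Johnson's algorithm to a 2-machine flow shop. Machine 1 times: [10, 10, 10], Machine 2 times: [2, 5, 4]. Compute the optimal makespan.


Apply Johnson's rule:
  Group 1 (a <= b): []
  Group 2 (a > b): [(2, 10, 5), (3, 10, 4), (1, 10, 2)]
Optimal job order: [2, 3, 1]
Schedule:
  Job 2: M1 done at 10, M2 done at 15
  Job 3: M1 done at 20, M2 done at 24
  Job 1: M1 done at 30, M2 done at 32
Makespan = 32

32


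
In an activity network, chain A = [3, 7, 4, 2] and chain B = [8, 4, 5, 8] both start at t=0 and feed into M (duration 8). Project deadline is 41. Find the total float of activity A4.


Forward pass: ES(A4) = sum of predecessors on chain A = 14
EF = ES + duration = 14 + 2 = 16
Backward pass: LF(M) = deadline = 41; LS(M) = 41 - 8 = 33
LF(A4) = LS(M) - sum(successors on chain A) = 33 - 0 = 33
LS = LF - duration = 33 - 2 = 31
Total float = LS - ES = 31 - 14 = 17

17


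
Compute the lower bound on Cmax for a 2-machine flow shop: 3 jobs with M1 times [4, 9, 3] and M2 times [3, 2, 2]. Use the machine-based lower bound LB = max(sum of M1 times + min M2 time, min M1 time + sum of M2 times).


LB1 = sum(M1 times) + min(M2 times) = 16 + 2 = 18
LB2 = min(M1 times) + sum(M2 times) = 3 + 7 = 10
Lower bound = max(LB1, LB2) = max(18, 10) = 18

18


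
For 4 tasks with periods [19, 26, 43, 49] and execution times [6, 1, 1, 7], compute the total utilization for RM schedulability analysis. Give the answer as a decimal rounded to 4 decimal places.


Compute individual utilizations (exact fractions):
  Task 1: C/T = 6/19 (approx. 0.3158)
  Task 2: C/T = 1/26 (approx. 0.0385)
  Task 3: C/T = 1/43 (approx. 0.0233)
  Task 4: C/T = 7/49 = 1/7 (approx. 0.1429)
Total utilization U = 6/19 + 1/26 + 1/43 + 1/7 = 77375/148694
Rounded to 4 decimal places: U = 0.5204
RM (Liu & Layland) bound for 4 tasks = 0.756828; compare with U = 77375/148694 (approx. 0.520364)
U <= bound, so schedulable by RM sufficient condition.

0.5204


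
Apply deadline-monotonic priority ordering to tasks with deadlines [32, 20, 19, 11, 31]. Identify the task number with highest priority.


Sort tasks by relative deadline (ascending):
  Task 4: deadline = 11
  Task 3: deadline = 19
  Task 2: deadline = 20
  Task 5: deadline = 31
  Task 1: deadline = 32
Priority order (highest first): [4, 3, 2, 5, 1]
Highest priority task = 4

4


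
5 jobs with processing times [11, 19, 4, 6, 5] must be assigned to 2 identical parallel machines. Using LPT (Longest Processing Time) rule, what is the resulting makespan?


Sort jobs in decreasing order (LPT): [19, 11, 6, 5, 4]
Assign each job to the least loaded machine:
  Machine 1: jobs [19, 4], load = 23
  Machine 2: jobs [11, 6, 5], load = 22
Makespan = max load = 23

23


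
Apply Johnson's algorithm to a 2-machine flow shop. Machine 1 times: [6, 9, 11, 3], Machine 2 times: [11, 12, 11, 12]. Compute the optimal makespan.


Apply Johnson's rule:
  Group 1 (a <= b): [(4, 3, 12), (1, 6, 11), (2, 9, 12), (3, 11, 11)]
  Group 2 (a > b): []
Optimal job order: [4, 1, 2, 3]
Schedule:
  Job 4: M1 done at 3, M2 done at 15
  Job 1: M1 done at 9, M2 done at 26
  Job 2: M1 done at 18, M2 done at 38
  Job 3: M1 done at 29, M2 done at 49
Makespan = 49

49


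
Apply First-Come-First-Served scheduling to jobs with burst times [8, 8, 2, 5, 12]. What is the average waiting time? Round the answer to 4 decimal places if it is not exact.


FCFS order (as given): [8, 8, 2, 5, 12]
Waiting times:
  Job 1: wait = 0
  Job 2: wait = 8
  Job 3: wait = 16
  Job 4: wait = 18
  Job 5: wait = 23
Sum of waiting times = 65
Average waiting time = 65/5 = 13.0

13.0


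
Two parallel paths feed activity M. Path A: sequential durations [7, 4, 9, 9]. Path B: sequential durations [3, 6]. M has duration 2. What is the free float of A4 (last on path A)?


ES(A4) = sum of predecessors on chain A = 20
EF(A4) = ES + duration = 20 + 9 = 29
Successor of A4 is M. ES(M) = max(sum(A), sum(B)) = max(29, 9) = 29
Free float = ES(successor) - EF(current) = 29 - 29 = 0

0


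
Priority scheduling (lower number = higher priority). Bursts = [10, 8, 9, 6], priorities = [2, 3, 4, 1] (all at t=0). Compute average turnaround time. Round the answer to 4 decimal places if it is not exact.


Sort by priority (ascending = highest first):
Order: [(1, 6), (2, 10), (3, 8), (4, 9)]
Completion times:
  Priority 1, burst=6, C=6
  Priority 2, burst=10, C=16
  Priority 3, burst=8, C=24
  Priority 4, burst=9, C=33
Average turnaround = 79/4 = 19.75

19.75


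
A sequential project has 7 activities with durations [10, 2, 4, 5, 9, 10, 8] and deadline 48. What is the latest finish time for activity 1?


LF(activity 1) = deadline - sum of successor durations
Successors: activities 2 through 7 with durations [2, 4, 5, 9, 10, 8]
Sum of successor durations = 38
LF = 48 - 38 = 10

10


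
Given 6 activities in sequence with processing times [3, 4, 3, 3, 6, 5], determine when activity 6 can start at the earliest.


Activity 6 starts after activities 1 through 5 complete.
Predecessor durations: [3, 4, 3, 3, 6]
ES = 3 + 4 + 3 + 3 + 6 = 19

19


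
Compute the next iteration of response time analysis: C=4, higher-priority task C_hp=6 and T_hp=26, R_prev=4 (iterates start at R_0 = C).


R_next = C + ceil(R_prev / T_hp) * C_hp
ceil(4 / 26) = ceil(0.1538) = 1
Interference = 1 * 6 = 6
R_next = 4 + 6 = 10

10


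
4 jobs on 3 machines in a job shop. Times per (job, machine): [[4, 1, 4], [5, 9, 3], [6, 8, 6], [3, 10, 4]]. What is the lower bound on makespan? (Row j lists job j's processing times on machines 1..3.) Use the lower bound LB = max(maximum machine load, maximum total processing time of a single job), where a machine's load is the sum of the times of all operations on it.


Machine loads:
  Machine 1: 4 + 5 + 6 + 3 = 18
  Machine 2: 1 + 9 + 8 + 10 = 28
  Machine 3: 4 + 3 + 6 + 4 = 17
Max machine load = 28
Job totals:
  Job 1: 9
  Job 2: 17
  Job 3: 20
  Job 4: 17
Max job total = 20
Lower bound = max(28, 20) = 28

28


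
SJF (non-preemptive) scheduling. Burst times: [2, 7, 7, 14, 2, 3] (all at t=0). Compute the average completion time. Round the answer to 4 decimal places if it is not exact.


SJF order (ascending): [2, 2, 3, 7, 7, 14]
Completion times:
  Job 1: burst=2, C=2
  Job 2: burst=2, C=4
  Job 3: burst=3, C=7
  Job 4: burst=7, C=14
  Job 5: burst=7, C=21
  Job 6: burst=14, C=35
Average completion = 83/6 = 13.8333

13.8333


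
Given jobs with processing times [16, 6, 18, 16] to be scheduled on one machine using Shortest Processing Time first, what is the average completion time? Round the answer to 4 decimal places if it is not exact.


Sort jobs by processing time (SPT order): [6, 16, 16, 18]
Compute completion times sequentially:
  Job 1: processing = 6, completes at 6
  Job 2: processing = 16, completes at 22
  Job 3: processing = 16, completes at 38
  Job 4: processing = 18, completes at 56
Sum of completion times = 122
Average completion time = 122/4 = 30.5

30.5


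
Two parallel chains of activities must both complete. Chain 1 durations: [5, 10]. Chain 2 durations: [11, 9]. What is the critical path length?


Path A total = 5 + 10 = 15
Path B total = 11 + 9 = 20
Critical path = longest path = max(15, 20) = 20

20


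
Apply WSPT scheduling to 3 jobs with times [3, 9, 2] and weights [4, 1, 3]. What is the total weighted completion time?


Compute p/w ratios and sort ascending (WSPT): [(2, 3), (3, 4), (9, 1)]
Compute weighted completion times:
  Job (p=2,w=3): C=2, w*C=3*2=6
  Job (p=3,w=4): C=5, w*C=4*5=20
  Job (p=9,w=1): C=14, w*C=1*14=14
Total weighted completion time = 40

40


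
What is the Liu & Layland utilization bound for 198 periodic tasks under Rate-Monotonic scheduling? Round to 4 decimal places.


Compute 2^(1/198) = 1.0035068781
Subtract 1: 1.0035068781 - 1 = 0.0035068781
Multiply by n: 198 * 0.0035068781 = 0.6943618638
Round to 4 dp: 0.6944

0.6944


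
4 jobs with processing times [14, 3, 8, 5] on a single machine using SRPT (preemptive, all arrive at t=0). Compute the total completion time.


Since all jobs arrive at t=0, SRPT equals SPT ordering.
SPT order: [3, 5, 8, 14]
Completion times:
  Job 1: p=3, C=3
  Job 2: p=5, C=8
  Job 3: p=8, C=16
  Job 4: p=14, C=30
Total completion time = 3 + 8 + 16 + 30 = 57

57


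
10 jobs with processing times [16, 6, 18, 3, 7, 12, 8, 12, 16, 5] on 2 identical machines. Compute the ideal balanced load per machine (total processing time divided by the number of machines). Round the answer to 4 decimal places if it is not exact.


Total processing time = 16 + 6 + 18 + 3 + 7 + 12 + 8 + 12 + 16 + 5 = 103
Number of machines = 2
Ideal balanced load = 103 / 2 = 51.5

51.5


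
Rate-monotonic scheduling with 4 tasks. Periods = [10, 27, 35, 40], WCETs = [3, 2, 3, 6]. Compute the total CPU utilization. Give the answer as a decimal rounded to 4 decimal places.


Compute individual utilizations (exact fractions):
  Task 1: C/T = 3/10 (approx. 0.3)
  Task 2: C/T = 2/27 (approx. 0.0741)
  Task 3: C/T = 3/35 (approx. 0.0857)
  Task 4: C/T = 6/40 = 3/20 (approx. 0.15)
Total utilization U = 3/10 + 2/27 + 3/35 + 3/20 = 461/756
Rounded to 4 decimal places: U = 0.6098
RM (Liu & Layland) bound for 4 tasks = 0.756828; compare with U = 461/756 (approx. 0.609788)
U <= bound, so schedulable by RM sufficient condition.

0.6098


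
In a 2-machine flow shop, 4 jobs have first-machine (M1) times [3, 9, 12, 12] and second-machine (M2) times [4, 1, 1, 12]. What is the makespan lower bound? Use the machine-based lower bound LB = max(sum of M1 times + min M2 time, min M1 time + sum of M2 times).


LB1 = sum(M1 times) + min(M2 times) = 36 + 1 = 37
LB2 = min(M1 times) + sum(M2 times) = 3 + 18 = 21
Lower bound = max(LB1, LB2) = max(37, 21) = 37

37


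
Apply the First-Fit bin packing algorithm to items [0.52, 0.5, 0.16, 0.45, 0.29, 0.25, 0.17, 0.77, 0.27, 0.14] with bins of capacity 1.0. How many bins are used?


Place items sequentially using First-Fit:
  Item 0.52 -> new Bin 1
  Item 0.5 -> new Bin 2
  Item 0.16 -> Bin 1 (now 0.68)
  Item 0.45 -> Bin 2 (now 0.95)
  Item 0.29 -> Bin 1 (now 0.97)
  Item 0.25 -> new Bin 3
  Item 0.17 -> Bin 3 (now 0.42)
  Item 0.77 -> new Bin 4
  Item 0.27 -> Bin 3 (now 0.69)
  Item 0.14 -> Bin 3 (now 0.83)
Total bins used = 4

4


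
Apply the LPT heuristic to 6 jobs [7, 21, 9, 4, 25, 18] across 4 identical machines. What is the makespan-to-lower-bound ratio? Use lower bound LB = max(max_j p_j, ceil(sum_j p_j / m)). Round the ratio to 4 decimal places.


LPT order: [25, 21, 18, 9, 7, 4]
Machine loads after assignment: [25, 21, 18, 20]
LPT makespan = 25
Lower bound = max(max_job, ceil(total/4)) = max(25, 21) = 25
Ratio = 25 / 25 = 1.0

1.0


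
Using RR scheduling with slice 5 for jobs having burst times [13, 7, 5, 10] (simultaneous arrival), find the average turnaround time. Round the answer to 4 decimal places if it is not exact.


Time quantum = 5
Execution trace:
  J1 runs 5 units, time = 5
  J2 runs 5 units, time = 10
  J3 runs 5 units, time = 15
  J4 runs 5 units, time = 20
  J1 runs 5 units, time = 25
  J2 runs 2 units, time = 27
  J4 runs 5 units, time = 32
  J1 runs 3 units, time = 35
Finish times: [35, 27, 15, 32]
Average turnaround = 109/4 = 27.25

27.25


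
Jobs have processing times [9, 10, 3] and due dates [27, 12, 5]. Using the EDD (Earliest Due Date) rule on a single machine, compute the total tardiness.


Sort by due date (EDD order): [(3, 5), (10, 12), (9, 27)]
Compute completion times and tardiness:
  Job 1: p=3, d=5, C=3, tardiness=max(0,3-5)=0
  Job 2: p=10, d=12, C=13, tardiness=max(0,13-12)=1
  Job 3: p=9, d=27, C=22, tardiness=max(0,22-27)=0
Total tardiness = 1

1


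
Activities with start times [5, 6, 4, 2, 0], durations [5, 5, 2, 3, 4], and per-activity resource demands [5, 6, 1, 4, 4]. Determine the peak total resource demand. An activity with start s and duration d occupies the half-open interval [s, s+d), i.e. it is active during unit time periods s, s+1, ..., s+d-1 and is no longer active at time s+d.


Each activity i is active on [start_i, start_i + duration_i).
Compute total resource usage per time slot:
  t=0: active resources = [4], total = 4
  t=1: active resources = [4], total = 4
  t=2: active resources = [4, 4], total = 8
  t=3: active resources = [4, 4], total = 8
  t=4: active resources = [1, 4], total = 5
  t=5: active resources = [5, 1], total = 6
  t=6: active resources = [5, 6], total = 11
  t=7: active resources = [5, 6], total = 11
  t=8: active resources = [5, 6], total = 11
  t=9: active resources = [5, 6], total = 11
  t=10: active resources = [6], total = 6
Peak resource demand = 11

11


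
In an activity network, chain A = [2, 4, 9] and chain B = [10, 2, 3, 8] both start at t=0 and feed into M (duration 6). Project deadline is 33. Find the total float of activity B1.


Forward pass: ES(B1) = sum of predecessors on chain B = 0
EF = ES + duration = 0 + 10 = 10
Backward pass: LF(M) = deadline = 33; LS(M) = 33 - 6 = 27
LF(B1) = LS(M) - sum(successors on chain B) = 27 - 13 = 14
LS = LF - duration = 14 - 10 = 4
Total float = LS - ES = 4 - 0 = 4

4


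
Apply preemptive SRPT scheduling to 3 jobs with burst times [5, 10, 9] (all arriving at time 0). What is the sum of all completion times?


Since all jobs arrive at t=0, SRPT equals SPT ordering.
SPT order: [5, 9, 10]
Completion times:
  Job 1: p=5, C=5
  Job 2: p=9, C=14
  Job 3: p=10, C=24
Total completion time = 5 + 14 + 24 = 43

43


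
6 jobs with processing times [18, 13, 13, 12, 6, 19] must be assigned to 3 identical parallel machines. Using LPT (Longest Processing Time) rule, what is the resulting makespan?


Sort jobs in decreasing order (LPT): [19, 18, 13, 13, 12, 6]
Assign each job to the least loaded machine:
  Machine 1: jobs [19, 6], load = 25
  Machine 2: jobs [18, 12], load = 30
  Machine 3: jobs [13, 13], load = 26
Makespan = max load = 30

30


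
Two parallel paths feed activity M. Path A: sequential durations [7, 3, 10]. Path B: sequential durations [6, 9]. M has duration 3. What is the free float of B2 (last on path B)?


ES(B2) = sum of predecessors on chain B = 6
EF(B2) = ES + duration = 6 + 9 = 15
Successor of B2 is M. ES(M) = max(sum(A), sum(B)) = max(20, 15) = 20
Free float = ES(successor) - EF(current) = 20 - 15 = 5

5


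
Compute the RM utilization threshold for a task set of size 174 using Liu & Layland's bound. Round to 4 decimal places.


Compute 2^(1/174) = 1.0039915496
Subtract 1: 1.0039915496 - 1 = 0.0039915496
Multiply by n: 174 * 0.0039915496 = 0.6945296304
Round to 4 dp: 0.6945

0.6945


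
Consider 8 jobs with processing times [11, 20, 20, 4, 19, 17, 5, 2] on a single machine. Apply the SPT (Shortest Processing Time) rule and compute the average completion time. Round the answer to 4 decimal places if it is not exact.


Sort jobs by processing time (SPT order): [2, 4, 5, 11, 17, 19, 20, 20]
Compute completion times sequentially:
  Job 1: processing = 2, completes at 2
  Job 2: processing = 4, completes at 6
  Job 3: processing = 5, completes at 11
  Job 4: processing = 11, completes at 22
  Job 5: processing = 17, completes at 39
  Job 6: processing = 19, completes at 58
  Job 7: processing = 20, completes at 78
  Job 8: processing = 20, completes at 98
Sum of completion times = 314
Average completion time = 314/8 = 39.25

39.25


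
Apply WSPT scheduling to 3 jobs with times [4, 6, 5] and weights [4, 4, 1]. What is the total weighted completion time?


Compute p/w ratios and sort ascending (WSPT): [(4, 4), (6, 4), (5, 1)]
Compute weighted completion times:
  Job (p=4,w=4): C=4, w*C=4*4=16
  Job (p=6,w=4): C=10, w*C=4*10=40
  Job (p=5,w=1): C=15, w*C=1*15=15
Total weighted completion time = 71

71


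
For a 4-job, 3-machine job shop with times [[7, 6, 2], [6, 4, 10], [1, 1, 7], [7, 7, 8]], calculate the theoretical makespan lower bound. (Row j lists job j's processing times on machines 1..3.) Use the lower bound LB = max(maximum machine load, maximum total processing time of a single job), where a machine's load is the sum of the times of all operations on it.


Machine loads:
  Machine 1: 7 + 6 + 1 + 7 = 21
  Machine 2: 6 + 4 + 1 + 7 = 18
  Machine 3: 2 + 10 + 7 + 8 = 27
Max machine load = 27
Job totals:
  Job 1: 15
  Job 2: 20
  Job 3: 9
  Job 4: 22
Max job total = 22
Lower bound = max(27, 22) = 27

27


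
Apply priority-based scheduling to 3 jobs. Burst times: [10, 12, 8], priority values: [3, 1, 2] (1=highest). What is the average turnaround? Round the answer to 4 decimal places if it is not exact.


Sort by priority (ascending = highest first):
Order: [(1, 12), (2, 8), (3, 10)]
Completion times:
  Priority 1, burst=12, C=12
  Priority 2, burst=8, C=20
  Priority 3, burst=10, C=30
Average turnaround = 62/3 = 20.6667

20.6667


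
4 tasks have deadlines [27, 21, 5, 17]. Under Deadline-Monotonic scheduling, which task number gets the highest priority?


Sort tasks by relative deadline (ascending):
  Task 3: deadline = 5
  Task 4: deadline = 17
  Task 2: deadline = 21
  Task 1: deadline = 27
Priority order (highest first): [3, 4, 2, 1]
Highest priority task = 3

3


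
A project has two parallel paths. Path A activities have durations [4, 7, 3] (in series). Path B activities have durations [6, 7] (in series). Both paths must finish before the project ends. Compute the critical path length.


Path A total = 4 + 7 + 3 = 14
Path B total = 6 + 7 = 13
Critical path = longest path = max(14, 13) = 14

14


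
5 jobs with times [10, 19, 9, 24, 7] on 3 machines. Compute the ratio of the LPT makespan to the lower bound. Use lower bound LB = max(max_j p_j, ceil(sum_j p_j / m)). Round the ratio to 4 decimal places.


LPT order: [24, 19, 10, 9, 7]
Machine loads after assignment: [24, 26, 19]
LPT makespan = 26
Lower bound = max(max_job, ceil(total/3)) = max(24, 23) = 24
Ratio = 26 / 24 = 1.0833

1.0833


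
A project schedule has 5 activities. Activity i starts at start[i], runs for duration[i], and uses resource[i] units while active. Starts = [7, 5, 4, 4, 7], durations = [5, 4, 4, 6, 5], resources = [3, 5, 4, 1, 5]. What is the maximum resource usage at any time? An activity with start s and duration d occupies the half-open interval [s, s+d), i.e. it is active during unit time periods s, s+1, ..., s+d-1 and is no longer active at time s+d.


Each activity i is active on [start_i, start_i + duration_i).
Compute total resource usage per time slot:
  t=0: active resources = [], total = 0
  t=1: active resources = [], total = 0
  t=2: active resources = [], total = 0
  t=3: active resources = [], total = 0
  t=4: active resources = [4, 1], total = 5
  t=5: active resources = [5, 4, 1], total = 10
  t=6: active resources = [5, 4, 1], total = 10
  t=7: active resources = [3, 5, 4, 1, 5], total = 18
  t=8: active resources = [3, 5, 1, 5], total = 14
  t=9: active resources = [3, 1, 5], total = 9
  t=10: active resources = [3, 5], total = 8
  t=11: active resources = [3, 5], total = 8
Peak resource demand = 18

18


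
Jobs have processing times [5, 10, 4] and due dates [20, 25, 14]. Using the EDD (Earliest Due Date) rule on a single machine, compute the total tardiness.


Sort by due date (EDD order): [(4, 14), (5, 20), (10, 25)]
Compute completion times and tardiness:
  Job 1: p=4, d=14, C=4, tardiness=max(0,4-14)=0
  Job 2: p=5, d=20, C=9, tardiness=max(0,9-20)=0
  Job 3: p=10, d=25, C=19, tardiness=max(0,19-25)=0
Total tardiness = 0

0


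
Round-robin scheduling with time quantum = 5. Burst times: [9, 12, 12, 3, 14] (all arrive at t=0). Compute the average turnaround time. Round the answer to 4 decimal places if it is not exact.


Time quantum = 5
Execution trace:
  J1 runs 5 units, time = 5
  J2 runs 5 units, time = 10
  J3 runs 5 units, time = 15
  J4 runs 3 units, time = 18
  J5 runs 5 units, time = 23
  J1 runs 4 units, time = 27
  J2 runs 5 units, time = 32
  J3 runs 5 units, time = 37
  J5 runs 5 units, time = 42
  J2 runs 2 units, time = 44
  J3 runs 2 units, time = 46
  J5 runs 4 units, time = 50
Finish times: [27, 44, 46, 18, 50]
Average turnaround = 185/5 = 37.0

37.0


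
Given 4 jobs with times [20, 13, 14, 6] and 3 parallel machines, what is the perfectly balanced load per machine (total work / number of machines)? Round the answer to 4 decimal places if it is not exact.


Total processing time = 20 + 13 + 14 + 6 = 53
Number of machines = 3
Ideal balanced load = 53 / 3 = 17.6667

17.6667


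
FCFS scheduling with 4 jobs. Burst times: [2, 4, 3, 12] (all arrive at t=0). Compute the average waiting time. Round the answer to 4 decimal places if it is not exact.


FCFS order (as given): [2, 4, 3, 12]
Waiting times:
  Job 1: wait = 0
  Job 2: wait = 2
  Job 3: wait = 6
  Job 4: wait = 9
Sum of waiting times = 17
Average waiting time = 17/4 = 4.25

4.25


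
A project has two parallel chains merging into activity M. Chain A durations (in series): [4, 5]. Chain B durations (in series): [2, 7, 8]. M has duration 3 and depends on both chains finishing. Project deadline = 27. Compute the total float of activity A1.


Forward pass: ES(A1) = sum of predecessors on chain A = 0
EF = ES + duration = 0 + 4 = 4
Backward pass: LF(M) = deadline = 27; LS(M) = 27 - 3 = 24
LF(A1) = LS(M) - sum(successors on chain A) = 24 - 5 = 19
LS = LF - duration = 19 - 4 = 15
Total float = LS - ES = 15 - 0 = 15

15


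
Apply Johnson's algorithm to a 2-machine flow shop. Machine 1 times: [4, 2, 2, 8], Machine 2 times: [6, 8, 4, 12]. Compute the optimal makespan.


Apply Johnson's rule:
  Group 1 (a <= b): [(2, 2, 8), (3, 2, 4), (1, 4, 6), (4, 8, 12)]
  Group 2 (a > b): []
Optimal job order: [2, 3, 1, 4]
Schedule:
  Job 2: M1 done at 2, M2 done at 10
  Job 3: M1 done at 4, M2 done at 14
  Job 1: M1 done at 8, M2 done at 20
  Job 4: M1 done at 16, M2 done at 32
Makespan = 32

32


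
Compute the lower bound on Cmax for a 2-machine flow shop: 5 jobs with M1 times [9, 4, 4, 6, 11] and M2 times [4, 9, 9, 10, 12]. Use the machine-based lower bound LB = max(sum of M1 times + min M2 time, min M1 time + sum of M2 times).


LB1 = sum(M1 times) + min(M2 times) = 34 + 4 = 38
LB2 = min(M1 times) + sum(M2 times) = 4 + 44 = 48
Lower bound = max(LB1, LB2) = max(38, 48) = 48

48


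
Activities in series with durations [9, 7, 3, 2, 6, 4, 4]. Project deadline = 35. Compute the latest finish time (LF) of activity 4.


LF(activity 4) = deadline - sum of successor durations
Successors: activities 5 through 7 with durations [6, 4, 4]
Sum of successor durations = 14
LF = 35 - 14 = 21

21


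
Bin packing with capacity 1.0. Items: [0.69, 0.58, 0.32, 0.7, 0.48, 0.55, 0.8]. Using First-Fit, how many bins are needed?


Place items sequentially using First-Fit:
  Item 0.69 -> new Bin 1
  Item 0.58 -> new Bin 2
  Item 0.32 -> Bin 2 (now 0.9)
  Item 0.7 -> new Bin 3
  Item 0.48 -> new Bin 4
  Item 0.55 -> new Bin 5
  Item 0.8 -> new Bin 6
Total bins used = 6

6


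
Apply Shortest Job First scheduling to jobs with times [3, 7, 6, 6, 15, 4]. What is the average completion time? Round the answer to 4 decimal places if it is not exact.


SJF order (ascending): [3, 4, 6, 6, 7, 15]
Completion times:
  Job 1: burst=3, C=3
  Job 2: burst=4, C=7
  Job 3: burst=6, C=13
  Job 4: burst=6, C=19
  Job 5: burst=7, C=26
  Job 6: burst=15, C=41
Average completion = 109/6 = 18.1667

18.1667


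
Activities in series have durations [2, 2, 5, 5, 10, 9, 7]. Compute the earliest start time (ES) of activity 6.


Activity 6 starts after activities 1 through 5 complete.
Predecessor durations: [2, 2, 5, 5, 10]
ES = 2 + 2 + 5 + 5 + 10 = 24

24


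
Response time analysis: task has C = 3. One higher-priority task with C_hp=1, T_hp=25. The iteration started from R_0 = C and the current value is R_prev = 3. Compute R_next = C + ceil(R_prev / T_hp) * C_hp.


R_next = C + ceil(R_prev / T_hp) * C_hp
ceil(3 / 25) = ceil(0.12) = 1
Interference = 1 * 1 = 1
R_next = 3 + 1 = 4

4


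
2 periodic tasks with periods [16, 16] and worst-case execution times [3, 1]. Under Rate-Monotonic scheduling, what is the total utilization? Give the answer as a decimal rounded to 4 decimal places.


Compute individual utilizations (exact fractions):
  Task 1: C/T = 3/16 (approx. 0.1875)
  Task 2: C/T = 1/16 (approx. 0.0625)
Total utilization U = 3/16 + 1/16 = 1/4
Rounded to 4 decimal places: U = 0.2500
RM (Liu & Layland) bound for 2 tasks = 0.828427; compare with U = 1/4 (approx. 0.250000)
U <= bound, so schedulable by RM sufficient condition.

0.2500
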